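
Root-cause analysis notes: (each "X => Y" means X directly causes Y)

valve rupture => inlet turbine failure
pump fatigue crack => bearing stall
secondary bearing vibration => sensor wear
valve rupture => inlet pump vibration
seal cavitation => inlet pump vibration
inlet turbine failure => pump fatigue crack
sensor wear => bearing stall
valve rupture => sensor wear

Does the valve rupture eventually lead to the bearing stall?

There is a causal chain: the valve rupture → the sensor wear → the bearing stall.

Yes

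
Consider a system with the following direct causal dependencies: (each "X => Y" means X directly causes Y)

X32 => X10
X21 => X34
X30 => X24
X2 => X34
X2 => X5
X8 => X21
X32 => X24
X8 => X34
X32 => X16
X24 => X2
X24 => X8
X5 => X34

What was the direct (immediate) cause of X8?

X24

Upstream contributors include X32, X30, but only X24 feeds directly into X8.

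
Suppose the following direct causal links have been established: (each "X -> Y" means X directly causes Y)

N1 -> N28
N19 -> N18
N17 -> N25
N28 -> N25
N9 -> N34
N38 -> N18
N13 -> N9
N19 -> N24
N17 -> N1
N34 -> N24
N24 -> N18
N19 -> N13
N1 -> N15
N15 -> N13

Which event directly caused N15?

N1

Upstream contributors include N17, but only N1 feeds directly into N15.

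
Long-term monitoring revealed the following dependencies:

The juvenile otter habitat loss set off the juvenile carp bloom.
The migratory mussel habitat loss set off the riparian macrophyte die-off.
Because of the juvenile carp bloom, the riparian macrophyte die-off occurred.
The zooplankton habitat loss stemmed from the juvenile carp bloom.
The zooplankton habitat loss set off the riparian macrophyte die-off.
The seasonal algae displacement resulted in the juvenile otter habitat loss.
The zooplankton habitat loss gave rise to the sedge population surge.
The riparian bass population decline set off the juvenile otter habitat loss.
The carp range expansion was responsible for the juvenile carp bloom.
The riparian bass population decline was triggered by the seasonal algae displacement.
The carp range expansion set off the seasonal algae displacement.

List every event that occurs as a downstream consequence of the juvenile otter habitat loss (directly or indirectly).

Direct effects: the juvenile carp bloom.
2 steps out: the zooplankton habitat loss, the riparian macrophyte die-off.
3 steps out: the sedge population surge.
Not reachable from it: the migratory mussel habitat loss, the carp range expansion, the seasonal algae displacement, the riparian bass population decline.

the juvenile carp bloom, the riparian macrophyte die-off, the sedge population surge, the zooplankton habitat loss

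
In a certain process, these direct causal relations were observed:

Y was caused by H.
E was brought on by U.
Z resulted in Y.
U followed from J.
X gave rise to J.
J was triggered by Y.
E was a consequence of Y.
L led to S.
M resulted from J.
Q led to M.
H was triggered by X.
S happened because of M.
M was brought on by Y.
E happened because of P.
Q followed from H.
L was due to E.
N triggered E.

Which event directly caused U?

Upstream contributors include X, H, Z, Y, but only J feeds directly into U.

J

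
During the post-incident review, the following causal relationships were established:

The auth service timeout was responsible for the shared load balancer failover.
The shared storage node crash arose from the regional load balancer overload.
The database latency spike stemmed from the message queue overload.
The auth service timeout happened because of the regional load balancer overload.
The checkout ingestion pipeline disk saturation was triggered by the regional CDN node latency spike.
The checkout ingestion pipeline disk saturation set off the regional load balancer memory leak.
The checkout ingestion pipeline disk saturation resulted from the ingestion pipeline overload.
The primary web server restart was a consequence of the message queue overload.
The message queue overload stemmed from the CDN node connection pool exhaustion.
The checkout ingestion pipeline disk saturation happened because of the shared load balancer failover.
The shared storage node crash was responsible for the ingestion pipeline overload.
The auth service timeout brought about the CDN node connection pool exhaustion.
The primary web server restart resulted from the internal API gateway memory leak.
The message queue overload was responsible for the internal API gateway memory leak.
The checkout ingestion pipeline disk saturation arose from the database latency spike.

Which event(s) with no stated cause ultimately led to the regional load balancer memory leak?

Tracing upstream from the regional load balancer memory leak: the regional load balancer memory leak ← the checkout ingestion pipeline disk saturation ← the shared load balancer failover ← the auth service timeout ← the regional load balancer overload.
A separate upstream branch: the regional load balancer memory leak ← the checkout ingestion pipeline disk saturation ← the regional CDN node latency spike.
Each of those chain origins has no stated cause.

the regional CDN node latency spike, the regional load balancer overload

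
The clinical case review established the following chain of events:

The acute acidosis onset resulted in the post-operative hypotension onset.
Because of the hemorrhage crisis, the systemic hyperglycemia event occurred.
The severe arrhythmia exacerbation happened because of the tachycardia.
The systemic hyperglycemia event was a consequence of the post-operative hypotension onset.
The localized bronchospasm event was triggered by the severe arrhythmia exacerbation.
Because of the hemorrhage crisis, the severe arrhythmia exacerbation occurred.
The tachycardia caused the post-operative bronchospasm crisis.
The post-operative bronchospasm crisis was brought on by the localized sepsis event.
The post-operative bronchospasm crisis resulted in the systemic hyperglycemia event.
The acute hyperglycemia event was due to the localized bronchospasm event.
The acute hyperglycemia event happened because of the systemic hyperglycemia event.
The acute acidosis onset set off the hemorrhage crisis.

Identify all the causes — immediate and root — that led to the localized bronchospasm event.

Immediate cause of the localized bronchospasm event: the severe arrhythmia exacerbation.
Further upstream: the acute acidosis onset, the tachycardia, the hemorrhage crisis.

the acute acidosis onset, the hemorrhage crisis, the severe arrhythmia exacerbation, the tachycardia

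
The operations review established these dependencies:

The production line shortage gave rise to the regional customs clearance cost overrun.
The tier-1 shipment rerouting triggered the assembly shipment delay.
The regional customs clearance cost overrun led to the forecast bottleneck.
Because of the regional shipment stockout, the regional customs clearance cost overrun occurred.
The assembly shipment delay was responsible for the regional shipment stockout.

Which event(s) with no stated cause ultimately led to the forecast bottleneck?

Tracing upstream from the forecast bottleneck: the forecast bottleneck ← the regional customs clearance cost overrun ← the regional shipment stockout ← the assembly shipment delay ← the tier-1 shipment rerouting.
A separate upstream branch: the forecast bottleneck ← the regional customs clearance cost overrun ← the production line shortage.
Each of those chain origins has no stated cause.

the production line shortage, the tier-1 shipment rerouting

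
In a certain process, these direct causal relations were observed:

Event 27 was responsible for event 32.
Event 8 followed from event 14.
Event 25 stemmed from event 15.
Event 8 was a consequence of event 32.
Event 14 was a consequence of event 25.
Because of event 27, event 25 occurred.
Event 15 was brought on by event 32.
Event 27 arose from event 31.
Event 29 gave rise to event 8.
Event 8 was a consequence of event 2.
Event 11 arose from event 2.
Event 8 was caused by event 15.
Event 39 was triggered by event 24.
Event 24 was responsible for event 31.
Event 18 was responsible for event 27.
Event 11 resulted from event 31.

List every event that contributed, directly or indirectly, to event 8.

Immediate causes of event 8: event 2, event 32, event 15, event 14, event 29.
Further upstream: event 24, event 31, event 18, event 27, event 25.

event 14, event 15, event 18, event 2, event 24, event 25, event 27, event 29, event 31, event 32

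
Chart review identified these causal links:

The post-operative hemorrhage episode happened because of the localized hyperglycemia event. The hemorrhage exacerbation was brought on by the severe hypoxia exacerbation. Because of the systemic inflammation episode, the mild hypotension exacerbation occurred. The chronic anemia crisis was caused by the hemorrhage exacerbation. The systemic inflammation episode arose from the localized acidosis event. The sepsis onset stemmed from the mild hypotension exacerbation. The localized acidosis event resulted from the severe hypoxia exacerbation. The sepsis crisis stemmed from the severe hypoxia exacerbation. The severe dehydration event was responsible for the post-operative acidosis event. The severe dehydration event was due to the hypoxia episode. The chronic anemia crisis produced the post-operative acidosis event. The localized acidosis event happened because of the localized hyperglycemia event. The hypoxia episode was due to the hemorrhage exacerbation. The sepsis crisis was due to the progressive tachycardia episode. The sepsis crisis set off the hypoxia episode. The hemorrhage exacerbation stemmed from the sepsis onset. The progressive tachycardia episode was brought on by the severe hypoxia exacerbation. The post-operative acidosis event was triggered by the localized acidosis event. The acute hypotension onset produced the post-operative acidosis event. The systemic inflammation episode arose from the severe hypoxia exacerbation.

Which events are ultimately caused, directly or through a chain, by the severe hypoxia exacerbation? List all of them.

the chronic anemia crisis, the hemorrhage exacerbation, the hypoxia episode, the localized acidosis event, the mild hypotension exacerbation, the post-operative acidosis event, the progressive tachycardia episode, the sepsis crisis, the sepsis onset, the severe dehydration event, the systemic inflammation episode

Direct effects: the progressive tachycardia episode, the localized acidosis event, the systemic inflammation episode, the hemorrhage exacerbation, the sepsis crisis.
2 steps out: the mild hypotension exacerbation, the chronic anemia crisis, the hypoxia episode, the post-operative acidosis event.
3 steps out: the sepsis onset, the severe dehydration event.
Not reachable from it: the localized hyperglycemia event, the acute hypotension onset, the post-operative hemorrhage episode.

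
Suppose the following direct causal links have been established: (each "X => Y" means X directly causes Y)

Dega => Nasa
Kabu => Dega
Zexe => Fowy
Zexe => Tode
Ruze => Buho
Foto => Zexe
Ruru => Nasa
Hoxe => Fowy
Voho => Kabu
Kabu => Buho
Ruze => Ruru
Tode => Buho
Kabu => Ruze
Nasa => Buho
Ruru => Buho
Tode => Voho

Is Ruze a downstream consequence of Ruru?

No

Ruru leads to Nasa, Buho; Ruze is not among them.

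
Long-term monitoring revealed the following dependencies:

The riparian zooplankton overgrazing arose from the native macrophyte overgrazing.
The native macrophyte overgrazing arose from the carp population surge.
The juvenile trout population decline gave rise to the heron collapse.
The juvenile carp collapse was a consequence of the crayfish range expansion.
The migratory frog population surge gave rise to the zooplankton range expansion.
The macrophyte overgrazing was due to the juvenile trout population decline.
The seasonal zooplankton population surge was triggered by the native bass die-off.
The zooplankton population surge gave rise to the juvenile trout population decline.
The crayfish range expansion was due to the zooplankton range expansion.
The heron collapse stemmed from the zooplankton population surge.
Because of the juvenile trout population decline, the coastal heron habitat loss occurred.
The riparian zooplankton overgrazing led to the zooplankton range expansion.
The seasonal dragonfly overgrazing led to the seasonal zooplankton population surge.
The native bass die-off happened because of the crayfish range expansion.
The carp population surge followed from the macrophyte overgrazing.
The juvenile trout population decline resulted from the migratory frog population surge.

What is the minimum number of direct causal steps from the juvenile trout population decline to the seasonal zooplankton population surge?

Shortest chain: the juvenile trout population decline → the macrophyte overgrazing → the carp population surge → the native macrophyte overgrazing → the riparian zooplankton overgrazing → the zooplankton range expansion → the crayfish range expansion → the native bass die-off → the seasonal zooplankton population surge.

8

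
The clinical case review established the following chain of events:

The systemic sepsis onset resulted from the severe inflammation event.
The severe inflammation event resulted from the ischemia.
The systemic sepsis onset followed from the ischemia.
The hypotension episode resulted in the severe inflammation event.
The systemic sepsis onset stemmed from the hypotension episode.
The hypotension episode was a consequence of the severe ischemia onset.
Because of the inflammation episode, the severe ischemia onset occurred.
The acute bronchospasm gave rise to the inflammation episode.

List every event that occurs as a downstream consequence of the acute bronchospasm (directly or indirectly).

Direct effects: the inflammation episode.
2 steps out: the severe ischemia onset.
3 steps out: the hypotension episode.
4 steps out: the severe inflammation event, the systemic sepsis onset.
Not reachable from it: the ischemia.

the hypotension episode, the inflammation episode, the severe inflammation event, the severe ischemia onset, the systemic sepsis onset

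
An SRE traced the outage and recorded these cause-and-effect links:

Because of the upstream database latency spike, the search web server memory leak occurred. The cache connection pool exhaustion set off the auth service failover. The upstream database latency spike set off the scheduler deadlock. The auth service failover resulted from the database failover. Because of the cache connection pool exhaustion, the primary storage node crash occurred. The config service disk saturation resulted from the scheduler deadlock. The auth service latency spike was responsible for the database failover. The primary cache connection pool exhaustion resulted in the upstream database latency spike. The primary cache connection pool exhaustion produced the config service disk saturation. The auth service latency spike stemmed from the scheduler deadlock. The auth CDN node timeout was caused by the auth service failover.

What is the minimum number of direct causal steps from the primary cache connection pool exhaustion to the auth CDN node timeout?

Shortest chain: the primary cache connection pool exhaustion → the upstream database latency spike → the scheduler deadlock → the auth service latency spike → the database failover → the auth service failover → the auth CDN node timeout.

6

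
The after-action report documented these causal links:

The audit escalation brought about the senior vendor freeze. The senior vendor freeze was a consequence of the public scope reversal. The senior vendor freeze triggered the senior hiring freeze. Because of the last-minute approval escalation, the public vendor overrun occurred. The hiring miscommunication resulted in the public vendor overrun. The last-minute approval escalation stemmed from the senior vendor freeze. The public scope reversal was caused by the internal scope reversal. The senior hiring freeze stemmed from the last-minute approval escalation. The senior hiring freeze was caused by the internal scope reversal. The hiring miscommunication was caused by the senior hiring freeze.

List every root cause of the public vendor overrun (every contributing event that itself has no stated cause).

Tracing upstream from the public vendor overrun: the public vendor overrun ← the hiring miscommunication ← the senior hiring freeze ← the internal scope reversal.
A separate upstream branch: the public vendor overrun ← the last-minute approval escalation ← the senior vendor freeze ← the audit escalation.
Each of those chain origins has no stated cause.

the audit escalation, the internal scope reversal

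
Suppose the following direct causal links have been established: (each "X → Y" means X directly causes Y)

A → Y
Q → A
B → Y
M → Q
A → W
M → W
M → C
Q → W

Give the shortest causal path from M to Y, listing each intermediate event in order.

M → Q
Q → A
A → Y
Length: 3 steps.

M → Q → A → Y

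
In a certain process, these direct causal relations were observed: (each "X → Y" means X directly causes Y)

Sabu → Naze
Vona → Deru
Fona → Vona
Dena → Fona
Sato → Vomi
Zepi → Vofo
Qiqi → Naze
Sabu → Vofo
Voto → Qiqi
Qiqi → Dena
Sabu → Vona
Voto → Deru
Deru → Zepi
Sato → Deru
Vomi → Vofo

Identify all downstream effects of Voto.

Direct effects: Qiqi, Deru.
2 steps out: Dena, Zepi, Naze.
3 steps out: Fona, Vofo.
4 steps out: Vona.
Not reachable from it: Sato, Sabu, Vomi.

Dena, Deru, Fona, Naze, Qiqi, Vofo, Vona, Zepi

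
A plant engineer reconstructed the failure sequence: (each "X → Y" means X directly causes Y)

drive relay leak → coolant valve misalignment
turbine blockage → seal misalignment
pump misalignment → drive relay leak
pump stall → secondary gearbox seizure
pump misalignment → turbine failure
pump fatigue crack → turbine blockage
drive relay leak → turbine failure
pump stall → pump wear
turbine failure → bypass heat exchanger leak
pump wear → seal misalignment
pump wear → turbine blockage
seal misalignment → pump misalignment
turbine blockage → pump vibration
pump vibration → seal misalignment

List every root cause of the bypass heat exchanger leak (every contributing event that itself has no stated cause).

the pump fatigue crack, the pump stall

Tracing upstream from the bypass heat exchanger leak: the bypass heat exchanger leak ← the turbine failure ← the pump misalignment ← the seal misalignment ← the turbine blockage ← the pump fatigue crack.
A separate upstream branch: the bypass heat exchanger leak ← the turbine failure ← the pump misalignment ← the seal misalignment ← the pump wear ← the pump stall.
Each of those chain origins has no stated cause.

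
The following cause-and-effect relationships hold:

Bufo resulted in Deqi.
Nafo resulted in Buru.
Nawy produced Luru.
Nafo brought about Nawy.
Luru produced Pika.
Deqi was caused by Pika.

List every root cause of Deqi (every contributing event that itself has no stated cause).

Bufo, Nafo

Tracing upstream from Deqi: Deqi ← Bufo.
A separate upstream branch: Deqi ← Pika ← Luru ← Nawy ← Nafo.
Each of those chain origins has no stated cause.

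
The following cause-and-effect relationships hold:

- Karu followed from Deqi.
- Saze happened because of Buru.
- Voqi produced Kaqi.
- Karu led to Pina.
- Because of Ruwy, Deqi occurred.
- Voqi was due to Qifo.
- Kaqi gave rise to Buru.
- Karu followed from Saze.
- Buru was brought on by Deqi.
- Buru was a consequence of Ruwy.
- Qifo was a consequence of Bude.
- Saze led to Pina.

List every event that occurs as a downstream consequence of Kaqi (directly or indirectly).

Direct effects: Buru.
2 steps out: Saze.
3 steps out: Karu, Pina.
Not reachable from it: Bude, Qifo, Ruwy, Voqi, Deqi.

Buru, Karu, Pina, Saze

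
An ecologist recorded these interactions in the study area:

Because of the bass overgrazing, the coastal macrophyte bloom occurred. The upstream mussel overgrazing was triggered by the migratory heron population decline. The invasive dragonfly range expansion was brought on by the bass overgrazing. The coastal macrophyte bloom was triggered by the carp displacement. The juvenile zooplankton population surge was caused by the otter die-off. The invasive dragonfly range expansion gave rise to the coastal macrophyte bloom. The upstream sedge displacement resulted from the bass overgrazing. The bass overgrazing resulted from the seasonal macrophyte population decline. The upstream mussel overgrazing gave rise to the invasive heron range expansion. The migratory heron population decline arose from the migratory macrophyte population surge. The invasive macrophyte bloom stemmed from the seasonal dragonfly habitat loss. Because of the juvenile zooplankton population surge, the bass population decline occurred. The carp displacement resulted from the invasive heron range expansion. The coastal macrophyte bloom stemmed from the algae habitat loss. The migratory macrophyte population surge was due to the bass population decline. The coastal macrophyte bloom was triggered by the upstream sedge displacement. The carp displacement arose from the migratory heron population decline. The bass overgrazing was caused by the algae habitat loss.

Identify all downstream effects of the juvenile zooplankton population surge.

the bass population decline, the carp displacement, the coastal macrophyte bloom, the invasive heron range expansion, the migratory heron population decline, the migratory macrophyte population surge, the upstream mussel overgrazing

Direct effects: the bass population decline.
2 steps out: the migratory macrophyte population surge.
3 steps out: the migratory heron population decline.
4 steps out: the upstream mussel overgrazing, the carp displacement.
5 steps out: the invasive heron range expansion, the coastal macrophyte bloom.
Not reachable from it: the otter die-off, the seasonal dragonfly habitat loss, the invasive macrophyte bloom, the seasonal macrophyte population decline, the algae habitat loss, the bass overgrazing, the invasive dragonfly range expansion, the upstream sedge displacement.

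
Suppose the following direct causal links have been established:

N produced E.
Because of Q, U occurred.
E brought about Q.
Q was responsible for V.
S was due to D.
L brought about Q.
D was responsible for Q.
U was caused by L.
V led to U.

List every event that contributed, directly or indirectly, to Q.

D, E, L, N

Immediate causes of Q: D, E, L.
Further upstream: N.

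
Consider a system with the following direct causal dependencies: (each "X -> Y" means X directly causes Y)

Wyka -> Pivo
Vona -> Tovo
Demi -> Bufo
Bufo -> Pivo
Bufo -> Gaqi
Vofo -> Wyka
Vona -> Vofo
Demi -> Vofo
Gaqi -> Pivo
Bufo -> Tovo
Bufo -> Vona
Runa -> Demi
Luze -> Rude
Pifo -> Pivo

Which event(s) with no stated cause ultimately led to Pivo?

Pifo, Runa

Tracing upstream from Pivo: Pivo ← Bufo ← Demi ← Runa.
A separate upstream branch: Pivo ← Pifo.
Each of those chain origins has no stated cause.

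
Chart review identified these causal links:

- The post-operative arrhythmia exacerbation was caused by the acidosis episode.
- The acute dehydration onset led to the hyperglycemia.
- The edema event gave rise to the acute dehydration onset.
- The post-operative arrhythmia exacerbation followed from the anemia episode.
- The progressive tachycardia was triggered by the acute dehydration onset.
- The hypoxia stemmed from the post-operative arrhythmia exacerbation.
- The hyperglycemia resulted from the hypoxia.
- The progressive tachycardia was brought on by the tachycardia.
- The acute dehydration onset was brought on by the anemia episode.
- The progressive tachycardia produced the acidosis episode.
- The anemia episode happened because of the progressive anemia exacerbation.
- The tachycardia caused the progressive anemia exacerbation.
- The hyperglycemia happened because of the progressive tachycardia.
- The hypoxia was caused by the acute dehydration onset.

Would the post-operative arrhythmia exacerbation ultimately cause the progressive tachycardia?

The post-operative arrhythmia exacerbation leads to the hypoxia, the hyperglycemia; the progressive tachycardia is not among them.

No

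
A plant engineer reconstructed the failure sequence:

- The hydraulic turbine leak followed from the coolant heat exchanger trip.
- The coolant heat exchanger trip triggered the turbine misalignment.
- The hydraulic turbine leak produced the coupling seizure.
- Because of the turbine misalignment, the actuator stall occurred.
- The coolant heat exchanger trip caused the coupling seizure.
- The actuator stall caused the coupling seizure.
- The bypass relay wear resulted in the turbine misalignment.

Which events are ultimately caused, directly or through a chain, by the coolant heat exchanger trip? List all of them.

the actuator stall, the coupling seizure, the hydraulic turbine leak, the turbine misalignment

Direct effects: the turbine misalignment, the hydraulic turbine leak, the coupling seizure.
2 steps out: the actuator stall.
Not reachable from it: the bypass relay wear.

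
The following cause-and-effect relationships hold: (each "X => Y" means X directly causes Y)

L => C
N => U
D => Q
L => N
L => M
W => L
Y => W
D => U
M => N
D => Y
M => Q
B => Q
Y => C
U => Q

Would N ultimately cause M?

N leads to U, Q; M is not among them.

No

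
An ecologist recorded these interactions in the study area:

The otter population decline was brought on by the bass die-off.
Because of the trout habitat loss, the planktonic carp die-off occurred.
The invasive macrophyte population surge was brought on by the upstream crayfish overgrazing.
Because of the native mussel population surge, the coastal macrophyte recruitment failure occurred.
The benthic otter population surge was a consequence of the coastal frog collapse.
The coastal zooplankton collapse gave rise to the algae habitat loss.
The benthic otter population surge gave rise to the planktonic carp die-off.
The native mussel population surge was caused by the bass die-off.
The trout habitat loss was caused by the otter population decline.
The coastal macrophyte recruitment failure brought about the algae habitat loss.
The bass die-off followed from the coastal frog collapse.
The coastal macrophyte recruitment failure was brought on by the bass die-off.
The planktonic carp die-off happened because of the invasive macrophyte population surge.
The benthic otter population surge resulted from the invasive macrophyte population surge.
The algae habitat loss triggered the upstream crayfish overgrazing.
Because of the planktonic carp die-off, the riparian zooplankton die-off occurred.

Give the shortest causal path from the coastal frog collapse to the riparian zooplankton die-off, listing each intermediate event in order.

the coastal frog collapse → the benthic otter population surge
the benthic otter population surge → the planktonic carp die-off
the planktonic carp die-off → the riparian zooplankton die-off
Length: 3 steps.

the coastal frog collapse → the benthic otter population surge → the planktonic carp die-off → the riparian zooplankton die-off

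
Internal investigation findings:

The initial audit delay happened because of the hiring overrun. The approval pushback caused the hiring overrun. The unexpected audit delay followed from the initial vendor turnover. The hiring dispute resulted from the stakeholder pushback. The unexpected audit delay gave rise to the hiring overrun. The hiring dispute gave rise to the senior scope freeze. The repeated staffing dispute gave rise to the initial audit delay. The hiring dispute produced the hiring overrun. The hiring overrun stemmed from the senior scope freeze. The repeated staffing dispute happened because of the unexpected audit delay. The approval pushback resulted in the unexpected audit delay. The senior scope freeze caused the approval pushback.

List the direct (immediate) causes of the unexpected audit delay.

the approval pushback, the initial vendor turnover

Upstream contributors include the stakeholder pushback, the hiring dispute, the senior scope freeze, but only the approval pushback, the initial vendor turnover feed directly into the unexpected audit delay.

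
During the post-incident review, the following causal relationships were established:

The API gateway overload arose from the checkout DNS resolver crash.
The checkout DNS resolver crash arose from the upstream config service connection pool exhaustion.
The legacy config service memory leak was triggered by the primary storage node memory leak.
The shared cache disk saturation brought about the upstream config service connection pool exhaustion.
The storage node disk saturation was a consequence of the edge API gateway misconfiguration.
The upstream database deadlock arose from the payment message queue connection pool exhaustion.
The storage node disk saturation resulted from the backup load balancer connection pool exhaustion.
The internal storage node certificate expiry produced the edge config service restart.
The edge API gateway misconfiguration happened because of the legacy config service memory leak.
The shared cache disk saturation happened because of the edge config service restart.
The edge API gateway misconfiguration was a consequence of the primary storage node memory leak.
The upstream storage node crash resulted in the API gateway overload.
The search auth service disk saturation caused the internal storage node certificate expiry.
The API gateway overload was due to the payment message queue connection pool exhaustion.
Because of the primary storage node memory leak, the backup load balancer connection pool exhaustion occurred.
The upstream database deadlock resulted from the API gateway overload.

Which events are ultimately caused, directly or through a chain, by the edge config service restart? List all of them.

Direct effects: the shared cache disk saturation.
2 steps out: the upstream config service connection pool exhaustion.
3 steps out: the checkout DNS resolver crash.
4 steps out: the API gateway overload.
5 steps out: the upstream database deadlock.
Not reachable from it: the primary storage node memory leak, the search auth service disk saturation, the internal storage node certificate expiry, the legacy config service memory leak, the edge API gateway misconfiguration, the upstream storage node crash, the payment message queue connection pool exhaustion, the backup load balancer connection pool exhaustion, the storage node disk saturation.

the API gateway overload, the checkout DNS resolver crash, the shared cache disk saturation, the upstream config service connection pool exhaustion, the upstream database deadlock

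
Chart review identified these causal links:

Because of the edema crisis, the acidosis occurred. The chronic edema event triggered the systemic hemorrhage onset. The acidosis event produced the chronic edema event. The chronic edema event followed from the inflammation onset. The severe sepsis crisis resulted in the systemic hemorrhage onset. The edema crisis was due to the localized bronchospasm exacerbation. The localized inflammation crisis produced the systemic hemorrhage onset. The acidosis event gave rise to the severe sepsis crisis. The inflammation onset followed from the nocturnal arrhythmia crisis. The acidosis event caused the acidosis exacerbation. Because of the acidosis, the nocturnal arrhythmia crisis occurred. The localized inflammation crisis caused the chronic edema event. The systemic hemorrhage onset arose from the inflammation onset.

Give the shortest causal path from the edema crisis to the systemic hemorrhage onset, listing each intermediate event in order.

the edema crisis → the acidosis → the nocturnal arrhythmia crisis → the inflammation onset → the systemic hemorrhage onset

the edema crisis → the acidosis
the acidosis → the nocturnal arrhythmia crisis
the nocturnal arrhythmia crisis → the inflammation onset
the inflammation onset → the systemic hemorrhage onset
Length: 4 steps.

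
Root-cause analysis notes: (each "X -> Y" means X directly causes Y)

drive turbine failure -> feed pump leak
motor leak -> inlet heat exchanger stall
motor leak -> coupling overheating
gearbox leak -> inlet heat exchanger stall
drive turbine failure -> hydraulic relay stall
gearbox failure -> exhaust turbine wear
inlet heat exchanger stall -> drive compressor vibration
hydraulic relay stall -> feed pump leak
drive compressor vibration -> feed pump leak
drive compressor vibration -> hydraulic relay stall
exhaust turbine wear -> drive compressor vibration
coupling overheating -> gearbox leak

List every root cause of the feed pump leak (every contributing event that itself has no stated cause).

the drive turbine failure, the gearbox failure, the motor leak

Tracing upstream from the feed pump leak: the feed pump leak ← the drive compressor vibration ← the inlet heat exchanger stall ← the motor leak.
A separate upstream branch: the feed pump leak ← the drive compressor vibration ← the exhaust turbine wear ← the gearbox failure.
A separate upstream branch: the feed pump leak ← the drive turbine failure.
Each of those chain origins has no stated cause.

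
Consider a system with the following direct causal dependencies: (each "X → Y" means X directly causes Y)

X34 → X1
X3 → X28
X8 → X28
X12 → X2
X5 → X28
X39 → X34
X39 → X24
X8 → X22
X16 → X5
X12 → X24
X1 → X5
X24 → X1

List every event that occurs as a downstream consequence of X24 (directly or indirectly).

Direct effects: X1.
2 steps out: X5.
3 steps out: X28.
Not reachable from it: X12, X2, X3, X8, X39, X34, X22, X16.

X1, X28, X5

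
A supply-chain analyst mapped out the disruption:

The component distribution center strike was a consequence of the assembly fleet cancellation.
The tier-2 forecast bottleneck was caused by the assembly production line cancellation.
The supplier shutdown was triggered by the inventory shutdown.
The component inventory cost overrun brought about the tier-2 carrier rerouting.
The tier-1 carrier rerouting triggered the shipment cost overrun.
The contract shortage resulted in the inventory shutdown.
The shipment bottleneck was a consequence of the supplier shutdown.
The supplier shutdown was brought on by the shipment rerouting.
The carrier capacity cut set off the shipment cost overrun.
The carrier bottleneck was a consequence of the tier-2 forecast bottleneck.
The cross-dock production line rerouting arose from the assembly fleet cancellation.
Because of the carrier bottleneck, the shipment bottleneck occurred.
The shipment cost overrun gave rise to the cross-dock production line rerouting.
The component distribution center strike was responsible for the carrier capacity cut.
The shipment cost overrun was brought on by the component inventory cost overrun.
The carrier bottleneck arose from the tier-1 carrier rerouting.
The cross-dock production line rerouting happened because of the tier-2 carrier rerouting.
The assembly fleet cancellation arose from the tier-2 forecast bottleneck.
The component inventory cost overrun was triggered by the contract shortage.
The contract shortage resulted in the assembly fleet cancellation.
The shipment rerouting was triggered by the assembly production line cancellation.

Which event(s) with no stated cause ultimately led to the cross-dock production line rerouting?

Tracing upstream from the cross-dock production line rerouting: the cross-dock production line rerouting ← the assembly fleet cancellation ← the contract shortage.
A separate upstream branch: the cross-dock production line rerouting ← the assembly fleet cancellation ← the tier-2 forecast bottleneck ← the assembly production line cancellation.
A separate upstream branch: the cross-dock production line rerouting ← the shipment cost overrun ← the tier-1 carrier rerouting.
Each of those chain origins has no stated cause.

the assembly production line cancellation, the contract shortage, the tier-1 carrier rerouting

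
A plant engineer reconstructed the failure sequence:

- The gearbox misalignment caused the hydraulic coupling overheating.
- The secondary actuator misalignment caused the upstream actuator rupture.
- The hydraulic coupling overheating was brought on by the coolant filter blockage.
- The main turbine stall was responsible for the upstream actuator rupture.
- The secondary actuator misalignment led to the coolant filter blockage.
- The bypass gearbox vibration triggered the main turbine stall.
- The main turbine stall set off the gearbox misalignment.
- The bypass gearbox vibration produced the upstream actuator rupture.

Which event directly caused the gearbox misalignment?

Upstream contributors include the bypass gearbox vibration, but only the main turbine stall feeds directly into the gearbox misalignment.

the main turbine stall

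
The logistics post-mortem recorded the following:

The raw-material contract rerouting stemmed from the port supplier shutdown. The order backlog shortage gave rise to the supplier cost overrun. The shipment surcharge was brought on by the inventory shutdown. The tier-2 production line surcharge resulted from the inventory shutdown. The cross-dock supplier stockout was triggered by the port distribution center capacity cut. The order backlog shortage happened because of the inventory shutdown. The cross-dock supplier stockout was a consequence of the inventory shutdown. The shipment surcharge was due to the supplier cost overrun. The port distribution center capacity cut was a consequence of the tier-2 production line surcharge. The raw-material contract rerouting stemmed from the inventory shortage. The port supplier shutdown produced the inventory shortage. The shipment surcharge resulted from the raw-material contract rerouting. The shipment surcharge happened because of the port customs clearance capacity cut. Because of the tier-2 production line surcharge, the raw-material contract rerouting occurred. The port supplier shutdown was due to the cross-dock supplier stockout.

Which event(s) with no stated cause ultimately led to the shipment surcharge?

Tracing upstream from the shipment surcharge: the shipment surcharge ← the inventory shutdown.
A separate upstream branch: the shipment surcharge ← the port customs clearance capacity cut.
Each of those chain origins has no stated cause.

the inventory shutdown, the port customs clearance capacity cut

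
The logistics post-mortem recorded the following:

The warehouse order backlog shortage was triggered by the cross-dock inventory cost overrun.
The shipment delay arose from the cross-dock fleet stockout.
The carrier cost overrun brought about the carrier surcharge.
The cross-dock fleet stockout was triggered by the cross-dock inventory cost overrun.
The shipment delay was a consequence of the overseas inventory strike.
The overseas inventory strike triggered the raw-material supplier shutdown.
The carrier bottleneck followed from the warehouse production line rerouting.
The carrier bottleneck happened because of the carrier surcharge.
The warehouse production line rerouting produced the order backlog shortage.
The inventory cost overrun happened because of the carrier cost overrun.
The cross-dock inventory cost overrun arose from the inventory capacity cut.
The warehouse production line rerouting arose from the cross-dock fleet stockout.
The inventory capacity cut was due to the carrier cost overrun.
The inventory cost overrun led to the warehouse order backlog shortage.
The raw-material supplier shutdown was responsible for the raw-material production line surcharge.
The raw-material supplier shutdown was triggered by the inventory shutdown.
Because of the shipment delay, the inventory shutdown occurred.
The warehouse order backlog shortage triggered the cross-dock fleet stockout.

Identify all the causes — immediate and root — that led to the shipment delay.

the carrier cost overrun, the cross-dock fleet stockout, the cross-dock inventory cost overrun, the inventory capacity cut, the inventory cost overrun, the overseas inventory strike, the warehouse order backlog shortage

Immediate causes of the shipment delay: the cross-dock fleet stockout, the overseas inventory strike.
Further upstream: the carrier cost overrun, the inventory capacity cut, the cross-dock inventory cost overrun, the inventory cost overrun, the warehouse order backlog shortage.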